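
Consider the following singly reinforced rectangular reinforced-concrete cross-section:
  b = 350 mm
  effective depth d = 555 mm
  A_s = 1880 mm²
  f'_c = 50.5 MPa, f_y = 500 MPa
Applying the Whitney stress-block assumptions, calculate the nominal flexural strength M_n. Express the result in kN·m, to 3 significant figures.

M_n ≈ 492 kN·m

T = A_s f_y = 1880 × 500 = 940000 N = 940 kN.
From C = T: a = T/(0.85 f'_c b) = 940000/(0.85 × 50.5 × 350) = 62.57 mm.
M_n = T(d − a/2) = 940 kN × (555 − 31.285) mm = 492.29 kN·m.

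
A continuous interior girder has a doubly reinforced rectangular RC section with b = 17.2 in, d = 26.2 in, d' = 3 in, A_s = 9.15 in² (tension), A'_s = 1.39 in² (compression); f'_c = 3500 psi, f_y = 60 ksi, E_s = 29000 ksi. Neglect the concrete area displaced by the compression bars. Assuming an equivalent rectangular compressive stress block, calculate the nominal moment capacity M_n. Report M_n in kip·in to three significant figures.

M_n ≈ 12000 kip·in

Assume both steels yield.
a = (A_s − A'_s) f_y/(0.85 f'_c b) = (9.15 − 1.39) × 60/(0.85 × 3.5 × 17.2) = 9.099 in.
c = a/β₁ = 9.099/0.85 = 10.705 in; ε'_s = 0.003(c − d')/c = 0.0022 ≥ ε_y = 0.0021, so the compression steel yields.
M_n = (A_s − A'_s) f_y (d − a/2) + A'_s f_y (d − d') = 465.6 × (26.2 − 4.5495) + 83.4 × (26.2 − 3) = 10080.5 + 1934.9 = 12015.4 kip·in.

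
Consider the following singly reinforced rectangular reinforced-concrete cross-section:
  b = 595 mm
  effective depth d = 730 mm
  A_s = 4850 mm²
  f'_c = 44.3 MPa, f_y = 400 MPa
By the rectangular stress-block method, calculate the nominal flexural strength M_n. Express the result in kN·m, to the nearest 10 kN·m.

M_n ≈ 1330 kN·m

T = A_s f_y = 4850 × 400 = 1940000 N = 1940 kN.
From C = T: a = T/(0.85 f'_c b) = 1940000/(0.85 × 44.3 × 595) = 86.59 mm.
M_n = T(d − a/2) = 1940 kN × (730 − 43.295) mm = 1332.21 kN·m.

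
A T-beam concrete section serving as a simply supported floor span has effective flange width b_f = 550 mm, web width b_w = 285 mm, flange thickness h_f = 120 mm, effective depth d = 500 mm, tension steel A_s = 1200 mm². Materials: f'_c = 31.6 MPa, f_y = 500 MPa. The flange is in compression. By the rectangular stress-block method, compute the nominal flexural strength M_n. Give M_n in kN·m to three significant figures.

M_n ≈ 288 kN·m

Tension: T = A_s f_y = 1200 × 500 = 600000 N.
Try a within the flange: a = T/(0.85 f'_c b_f) = 600000/(0.85 × 31.6 × 550) = 40.61 mm.
Since a = 40.61 ≤ h_f = 120 mm, the stress block lies entirely in the flange; analyse as a rectangular beam of width b_f.
M_n = T(d − a/2) = 600000 × (500 − 20.305) = 287.82 × 10⁶ N·mm.
M_n = 287.82 kN·m.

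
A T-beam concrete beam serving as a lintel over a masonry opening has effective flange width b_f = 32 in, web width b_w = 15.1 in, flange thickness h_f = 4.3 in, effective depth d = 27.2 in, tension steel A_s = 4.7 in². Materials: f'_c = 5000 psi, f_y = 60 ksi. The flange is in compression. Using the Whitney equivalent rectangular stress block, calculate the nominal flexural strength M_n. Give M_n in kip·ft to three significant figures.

Tension: T = A_s f_y = 4.7 × 60 = 282 kips.
Try a within the flange: a = T/(0.85 f'_c b_f) = 282/(0.85 × 5 × 32) = 2.074 in.
Since a = 2.074 ≤ h_f = 4.3 in, the stress block lies entirely in the flange; analyse as a rectangular beam of width b_f.
M_n = T(d − a/2) = 282 × (27.2 − 1.037) = 7378.0 kip·in.
M_n = 7378.0/12 = 614.83 kip·ft.

M_n ≈ 615 kip·ft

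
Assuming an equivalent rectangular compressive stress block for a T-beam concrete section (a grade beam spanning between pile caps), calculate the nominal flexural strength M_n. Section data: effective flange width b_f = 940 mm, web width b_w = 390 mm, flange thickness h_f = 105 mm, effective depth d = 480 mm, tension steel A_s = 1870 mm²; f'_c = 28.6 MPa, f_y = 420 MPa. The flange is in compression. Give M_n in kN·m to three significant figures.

Tension: T = A_s f_y = 1870 × 420 = 785400 N.
Try a within the flange: a = T/(0.85 f'_c b_f) = 785400/(0.85 × 28.6 × 940) = 34.37 mm.
Since a = 34.37 ≤ h_f = 105 mm, the stress block lies entirely in the flange; analyse as a rectangular beam of width b_f.
M_n = T(d − a/2) = 785400 × (480 − 17.185) = 363.49 × 10⁶ N·mm.
M_n = 363.49 kN·m.

M_n ≈ 363 kN·m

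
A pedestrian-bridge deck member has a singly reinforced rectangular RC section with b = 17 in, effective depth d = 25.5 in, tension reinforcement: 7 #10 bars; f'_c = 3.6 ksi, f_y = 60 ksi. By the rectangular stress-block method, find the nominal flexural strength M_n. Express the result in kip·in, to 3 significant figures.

M_n ≈ 10900 kip·in

A_s = 7 × 1.27 = 8.89 in².
T = A_s f_y = 8.89 × 60 = 533.4 kips.
a = T/(0.85 f'_c b) = 533.4/(0.85 × 3.6 × 17) = 10.254 in.
M_n = T(d − a/2) = 533.4 × (25.5 − 5.127) = 10867.0 kip·in.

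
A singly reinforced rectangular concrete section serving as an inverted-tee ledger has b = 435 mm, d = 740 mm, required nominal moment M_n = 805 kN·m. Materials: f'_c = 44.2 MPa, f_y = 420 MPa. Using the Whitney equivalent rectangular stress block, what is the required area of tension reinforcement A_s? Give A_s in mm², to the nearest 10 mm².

A_s ≈ 2720 mm²

With M_n = 0.85 f'_c a b (d − a/2), solve the quadratic for a:
a = d − √(d² − 2M_n/(0.85 f'_c b)) = 740 − √(740² − 2 × 805×10⁶/(0.85 × 44.2 × 435)) = 69.86 mm.
A_s = 0.85 f'_c a b / f_y = 0.85 × 44.2 × 69.86 × 435 / 420 = 2718.4 mm².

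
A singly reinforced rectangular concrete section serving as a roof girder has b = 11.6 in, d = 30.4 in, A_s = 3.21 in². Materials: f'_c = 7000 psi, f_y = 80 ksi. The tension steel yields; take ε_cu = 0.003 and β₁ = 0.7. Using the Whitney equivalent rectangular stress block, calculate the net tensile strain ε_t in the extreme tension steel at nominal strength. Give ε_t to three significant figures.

ε_t ≈ 0.0142

a = A_s f_y/(0.85 f'_c b) = 3.721 in.
β₁ = 0.7, so c = a/β₁ = 3.721/0.7 = 5.316 in.
From the linear strain diagram with ε_cu = 0.003: ε_t = 0.003 (d − c)/c = 0.003 × (30.4 − 5.316)/5.316 = 0.0142.
Since ε_t ≥ 0.005, the section is tension-controlled.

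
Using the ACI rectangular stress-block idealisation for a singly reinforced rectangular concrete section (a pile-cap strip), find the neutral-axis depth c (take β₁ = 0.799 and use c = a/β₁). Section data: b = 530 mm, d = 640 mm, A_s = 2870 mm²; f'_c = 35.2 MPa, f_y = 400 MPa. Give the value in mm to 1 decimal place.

c ≈ 90.6 mm

T = A_s f_y = 2870 × 400 = 1148000 N = 1148 kN.
Setting C = 0.85 f'_c a b equal to T: a = 1148000/(0.85 × 35.2 × 530) = 72.394 mm.
With β₁ = 0.799, c = a/β₁ = 72.394/0.799 = 90.6 mm.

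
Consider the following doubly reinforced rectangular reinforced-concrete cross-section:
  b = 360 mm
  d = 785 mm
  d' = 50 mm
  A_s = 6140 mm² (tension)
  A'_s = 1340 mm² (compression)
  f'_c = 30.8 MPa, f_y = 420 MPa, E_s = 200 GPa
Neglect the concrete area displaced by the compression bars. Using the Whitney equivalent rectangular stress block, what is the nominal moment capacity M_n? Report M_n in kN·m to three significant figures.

Assume both tension and compression steel yield.
Net tension couple steel: A_s − A'_s = 4800 mm².
a = (A_s − A'_s) f_y / (0.85 f'_c b) = 2016000/(0.85 × 30.8 × 360) = 213.90 mm.
c = a/β₁ = 213.90/0.83 = 257.71 mm; ε'_s = 0.003(c − d')/c = 0.0024 ≥ f_y/E_s = 0.0021, so compression steel does yield.
M_n = (A_s − A'_s) f_y (d − a/2) + A'_s f_y (d − d') = [2016000 × (785 − 106.95) + 562800 × (785 − 50)] × 10⁻⁶ = 1366.95 + 413.66 = 1780.61 kN·m.

M_n ≈ 1780 kN·m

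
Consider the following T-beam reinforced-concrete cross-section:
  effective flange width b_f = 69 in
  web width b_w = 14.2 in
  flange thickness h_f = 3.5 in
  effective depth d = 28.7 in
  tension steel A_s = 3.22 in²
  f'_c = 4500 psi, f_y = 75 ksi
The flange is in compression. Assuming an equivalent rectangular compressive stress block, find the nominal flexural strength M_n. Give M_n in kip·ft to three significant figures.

M_n ≈ 568 kip·ft

Tension: T = A_s f_y = 3.22 × 75 = 241.5 kips.
Try a within the flange: a = T/(0.85 f'_c b_f) = 241.5/(0.85 × 4.5 × 69) = 0.915 in.
Since a = 0.915 ≤ h_f = 3.5 in, the stress block lies entirely in the flange; analyse as a rectangular beam of width b_f.
M_n = T(d − a/2) = 241.5 × (28.7 − 0.4575) = 6820.6 kip·in.
M_n = 6820.6/12 = 568.38 kip·ft.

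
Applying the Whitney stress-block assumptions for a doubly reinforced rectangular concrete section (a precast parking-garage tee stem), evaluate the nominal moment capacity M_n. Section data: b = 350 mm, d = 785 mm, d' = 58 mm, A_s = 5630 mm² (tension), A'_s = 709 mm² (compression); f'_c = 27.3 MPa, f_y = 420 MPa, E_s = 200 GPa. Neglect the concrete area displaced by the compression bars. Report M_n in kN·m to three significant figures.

M_n ≈ 1580 kN·m

Assume both tension and compression steel yield.
Net tension couple steel: A_s − A'_s = 4921 mm².
a = (A_s − A'_s) f_y / (0.85 f'_c b) = 2066820/(0.85 × 27.3 × 350) = 254.48 mm.
c = a/β₁ = 254.48/0.85 = 299.39 mm; ε'_s = 0.003(c − d')/c = 0.0024 ≥ f_y/E_s = 0.0021, so compression steel does yield.
M_n = (A_s − A'_s) f_y (d − a/2) + A'_s f_y (d − d') = [2066820 × (785 − 127.24) + 297780 × (785 − 58)] × 10⁻⁶ = 1359.47 + 216.49 = 1575.96 kN·m.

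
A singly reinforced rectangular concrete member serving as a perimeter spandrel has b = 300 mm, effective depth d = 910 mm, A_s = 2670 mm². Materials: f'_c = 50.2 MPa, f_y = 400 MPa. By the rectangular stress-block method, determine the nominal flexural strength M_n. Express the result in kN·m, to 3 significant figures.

M_n ≈ 927 kN·m

T = A_s f_y = 2670 × 400 = 1068000 N = 1068 kN.
From C = T: a = T/(0.85 f'_c b) = 1068000/(0.85 × 50.2 × 300) = 83.43 mm.
M_n = T(d − a/2) = 1068 kN × (910 − 41.715) mm = 927.33 kN·m.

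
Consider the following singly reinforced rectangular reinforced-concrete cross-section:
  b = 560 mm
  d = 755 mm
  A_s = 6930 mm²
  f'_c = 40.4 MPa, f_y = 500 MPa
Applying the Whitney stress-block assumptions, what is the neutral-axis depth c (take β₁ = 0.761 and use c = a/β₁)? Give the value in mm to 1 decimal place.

c ≈ 236.8 mm

T = A_s f_y = 6930 × 500 = 3465000 N = 3465 kN.
Setting C = 0.85 f'_c a b equal to T: a = 3465000/(0.85 × 40.4 × 560) = 180.183 mm.
With β₁ = 0.761, c = a/β₁ = 180.183/0.761 = 236.8 mm.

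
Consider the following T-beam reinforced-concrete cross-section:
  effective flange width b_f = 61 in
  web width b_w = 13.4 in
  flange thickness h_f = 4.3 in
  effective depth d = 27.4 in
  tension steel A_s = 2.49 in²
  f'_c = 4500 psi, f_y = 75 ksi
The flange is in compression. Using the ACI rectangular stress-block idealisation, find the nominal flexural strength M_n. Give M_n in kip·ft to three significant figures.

Tension: T = A_s f_y = 2.49 × 75 = 186.75 kips.
Try a within the flange: a = T/(0.85 f'_c b_f) = 186.75/(0.85 × 4.5 × 61) = 0.800 in.
Since a = 0.800 ≤ h_f = 4.3 in, the stress block lies entirely in the flange; analyse as a rectangular beam of width b_f.
M_n = T(d − a/2) = 186.75 × (27.4 − 0.4) = 5042.3 kip·in.
M_n = 5042.3/12 = 420.19 kip·ft.

M_n ≈ 420 kip·ft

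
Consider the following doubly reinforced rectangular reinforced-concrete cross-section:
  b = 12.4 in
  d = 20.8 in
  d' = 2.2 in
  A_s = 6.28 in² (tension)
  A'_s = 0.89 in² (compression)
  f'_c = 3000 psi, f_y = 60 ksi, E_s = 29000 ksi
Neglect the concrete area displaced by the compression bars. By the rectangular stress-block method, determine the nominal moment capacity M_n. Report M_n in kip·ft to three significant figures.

M_n ≈ 506 kip·ft

Assume both steels yield.
a = (A_s − A'_s) f_y/(0.85 f'_c b) = (6.28 − 0.89) × 60/(0.85 × 3 × 12.4) = 10.228 in.
c = a/β₁ = 10.228/0.85 = 12.033 in; ε'_s = 0.003(c − d')/c = 0.0025 ≥ ε_y = 0.0021, so the compression steel yields.
M_n = (A_s − A'_s) f_y (d − a/2) + A'_s f_y (d − d') = 323.4 × (20.8 − 5.114) + 53.4 × (20.8 − 2.2) = 5072.9 + 993.2 = 6066.1 kip·in = 6066.1/12 = 505.51 kip·ft.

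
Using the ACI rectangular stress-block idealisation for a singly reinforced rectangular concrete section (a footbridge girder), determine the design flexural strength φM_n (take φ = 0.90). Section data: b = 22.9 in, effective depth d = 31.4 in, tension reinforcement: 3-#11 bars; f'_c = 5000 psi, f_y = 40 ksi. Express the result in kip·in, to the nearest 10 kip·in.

φM_n ≈ 5130 kip·in

A_s = 3 × 1.56 = 4.68 in².
T = A_s f_y = 4.68 × 40 = 187.2 kips.
a = T/(0.85 f'_c b) = 187.2/(0.85 × 5 × 22.9) = 1.923 in.
M_n = T(d − a/2) = 187.2 × (31.4 − 0.9615) = 5698.1 kip·in.
φM_n = 0.90 × 5698.1 = 5128.3 kip·in.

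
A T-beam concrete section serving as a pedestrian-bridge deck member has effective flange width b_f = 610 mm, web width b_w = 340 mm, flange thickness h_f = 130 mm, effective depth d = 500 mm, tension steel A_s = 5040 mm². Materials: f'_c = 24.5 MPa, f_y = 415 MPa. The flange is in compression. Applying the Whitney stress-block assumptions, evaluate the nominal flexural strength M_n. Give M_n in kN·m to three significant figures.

M_n ≈ 868 kN·m

Tension: T = A_s f_y = 5040 × 415 = 2091600 N.
Try a within the flange: a = T/(0.85 f'_c b_f) = 2091600/(0.85 × 24.5 × 610) = 164.65 mm.
a = 164.65 > h_f = 130 mm: the block extends into the web. Split into flange-overhang and web parts.
C_f = 0.85 f'_c (b_f − b_w) h_f = 0.85 × 24.5 × (610 − 340) × 130 = 730958 N.
Remaining web compression depth: a_w = (T − C_f)/(0.85 f'_c b_w) = (2091600 − 730958)/(0.85 × 24.5 × 340) = 192.17 mm.
M_n = C_f(d − h_f/2) + (T − C_f)(d − a_w/2) = 730958 × (500 − 65) + 1360642 × (500 − 96.085) = 317.97 + 549.58 = 867.55 × 10⁶ N·mm.
M_n = 867.55 kN·m.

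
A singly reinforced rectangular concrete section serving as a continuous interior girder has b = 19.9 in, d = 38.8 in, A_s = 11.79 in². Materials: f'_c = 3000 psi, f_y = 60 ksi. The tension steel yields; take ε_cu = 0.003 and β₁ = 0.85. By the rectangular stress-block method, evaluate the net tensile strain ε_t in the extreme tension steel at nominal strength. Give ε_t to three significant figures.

ε_t ≈ 0.00410

a = A_s f_y/(0.85 f'_c b) = 13.940 in.
β₁ = 0.85, so c = a/β₁ = 13.940/0.85 = 16.400 in.
From the linear strain diagram with ε_cu = 0.003: ε_t = 0.003 (d − c)/c = 0.003 × (38.8 − 16.400)/16.400 = 0.00410.
ε_t is between 0.004 and 0.005 — transition zone.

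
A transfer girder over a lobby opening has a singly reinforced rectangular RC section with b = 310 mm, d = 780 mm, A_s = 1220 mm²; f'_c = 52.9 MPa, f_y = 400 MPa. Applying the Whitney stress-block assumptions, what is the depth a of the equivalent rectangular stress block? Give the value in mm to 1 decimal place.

T = A_s f_y = 1220 × 400 = 488000 N = 488 kN.
Setting C = 0.85 f'_c a b equal to T: a = 488000/(0.85 × 52.9 × 310) = 35.0 mm.

a ≈ 35.0 mm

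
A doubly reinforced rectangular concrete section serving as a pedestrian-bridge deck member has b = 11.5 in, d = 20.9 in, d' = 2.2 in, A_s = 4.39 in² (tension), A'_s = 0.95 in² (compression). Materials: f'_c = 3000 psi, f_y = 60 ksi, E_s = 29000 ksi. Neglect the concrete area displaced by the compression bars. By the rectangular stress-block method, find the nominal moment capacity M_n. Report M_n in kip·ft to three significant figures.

Assume both steels yield.
a = (A_s − A'_s) f_y/(0.85 f'_c b) = (4.39 − 0.95) × 60/(0.85 × 3 × 11.5) = 7.038 in.
c = a/β₁ = 7.038/0.85 = 8.280 in; ε'_s = 0.003(c − d')/c = 0.0022 ≥ ε_y = 0.0021, so the compression steel yields.
M_n = (A_s − A'_s) f_y (d − a/2) + A'_s f_y (d − d') = 206.4 × (20.9 − 3.519) + 57 × (20.9 − 2.2) = 3587.4 + 1065.9 = 4653.3 kip·in = 4653.3/12 = 387.78 kip·ft.

M_n ≈ 388 kip·ft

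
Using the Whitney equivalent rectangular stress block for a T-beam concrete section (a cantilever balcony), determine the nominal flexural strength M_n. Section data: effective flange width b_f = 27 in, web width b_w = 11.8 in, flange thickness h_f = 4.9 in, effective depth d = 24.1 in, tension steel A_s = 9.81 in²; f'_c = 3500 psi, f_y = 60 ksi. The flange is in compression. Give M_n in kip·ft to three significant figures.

Tension: T = A_s f_y = 9.81 × 60 = 588.6 kips.
Try a within the flange: a = T/(0.85 f'_c b_f) = 588.6/(0.85 × 3.5 × 27) = 7.328 in.
a = 7.328 > h_f = 4.9 in: the block extends into the web. Split into flange-overhang and web parts.
C_f = 0.85 f'_c (b_f − b_w) h_f = 0.85 × 3.5 × (27 − 11.8) × 4.9 = 221.6 kips.
Remaining web compression depth: a_w = (T − C_f)/(0.85 f'_c b_w) = (588.6 − 221.6)/(0.85 × 3.5 × 11.8) = 10.454 in.
M_n = C_f(d − h_f/2) + (T − C_f)(d − a_w/2) = 221.6 × (24.1 − 2.45) + 367 × (24.1 − 5.227) = 4797.6 + 6926.4 = 11724.0 kip·in.
M_n = 11724.0/12 = 977.00 kip·ft.

M_n ≈ 977 kip·ft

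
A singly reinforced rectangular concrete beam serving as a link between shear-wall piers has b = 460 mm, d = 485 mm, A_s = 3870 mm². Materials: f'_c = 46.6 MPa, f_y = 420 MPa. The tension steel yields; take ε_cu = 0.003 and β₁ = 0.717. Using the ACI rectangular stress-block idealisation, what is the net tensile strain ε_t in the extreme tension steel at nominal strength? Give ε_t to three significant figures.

ε_t ≈ 0.00869

a = A_s f_y/(0.85 f'_c b) = 89.21 mm.
β₁ = 0.717, so c = a/β₁ = 89.21/0.717 = 124.42 mm.
From the linear strain diagram with ε_cu = 0.003: ε_t = 0.003 (d − c)/c = 0.003 × (485 − 124.42)/124.42 = 0.00869.
Since ε_t ≥ 0.005, the section is tension-controlled.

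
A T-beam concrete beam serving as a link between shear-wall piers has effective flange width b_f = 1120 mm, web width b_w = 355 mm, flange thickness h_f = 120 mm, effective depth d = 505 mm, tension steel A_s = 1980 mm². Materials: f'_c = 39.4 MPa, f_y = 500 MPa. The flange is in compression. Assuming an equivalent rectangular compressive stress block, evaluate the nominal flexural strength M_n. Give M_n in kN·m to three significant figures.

M_n ≈ 487 kN·m

Tension: T = A_s f_y = 1980 × 500 = 990000 N.
Try a within the flange: a = T/(0.85 f'_c b_f) = 990000/(0.85 × 39.4 × 1120) = 26.39 mm.
Since a = 26.39 ≤ h_f = 120 mm, the stress block lies entirely in the flange; analyse as a rectangular beam of width b_f.
M_n = T(d − a/2) = 990000 × (505 − 13.195) = 486.89 × 10⁶ N·mm.
M_n = 486.89 kN·m.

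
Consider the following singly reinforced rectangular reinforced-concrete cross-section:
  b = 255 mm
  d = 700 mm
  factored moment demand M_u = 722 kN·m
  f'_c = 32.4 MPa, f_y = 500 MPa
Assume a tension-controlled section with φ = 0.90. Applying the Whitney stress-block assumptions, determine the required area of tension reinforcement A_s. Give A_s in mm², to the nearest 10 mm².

M_n = M_u/φ = 722/0.90 = 802.222 kN·m.
With M_n = 0.85 f'_c a b (d − a/2), solve the quadratic for a:
a = d − √(d² − 2M_n/(0.85 f'_c b)) = 700 − √(700² − 2 × 802.222×10⁶/(0.85 × 32.4 × 255)) = 188.60 mm.
A_s = 0.85 f'_c a b / f_y = 0.85 × 32.4 × 188.60 × 255 / 500 = 2649.0 mm².

A_s ≈ 2650 mm²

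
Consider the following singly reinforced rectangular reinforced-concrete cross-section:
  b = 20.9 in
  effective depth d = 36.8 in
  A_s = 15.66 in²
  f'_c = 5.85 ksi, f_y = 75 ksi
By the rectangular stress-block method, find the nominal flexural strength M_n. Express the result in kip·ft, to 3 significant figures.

T = A_s f_y = 15.66 × 75 = 1174.5 kips.
a = T/(0.85 f'_c b) = 1174.5/(0.85 × 5.85 × 20.9) = 11.301 in.
M_n = T(d − a/2) = 1174.5 × (36.8 − 5.6505) = 36585.1 kip·in = 36585.1/12 = 3048.76 kip·ft.

M_n ≈ 3050 kip·ft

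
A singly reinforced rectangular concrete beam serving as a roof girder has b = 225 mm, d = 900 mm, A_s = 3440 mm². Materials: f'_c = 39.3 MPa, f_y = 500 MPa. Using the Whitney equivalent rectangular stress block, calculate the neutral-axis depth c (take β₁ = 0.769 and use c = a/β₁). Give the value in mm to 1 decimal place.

T = A_s f_y = 3440 × 500 = 1720000 N = 1720 kN.
Setting C = 0.85 f'_c a b equal to T: a = 1720000/(0.85 × 39.3 × 225) = 228.841 mm.
With β₁ = 0.769, c = a/β₁ = 228.841/0.769 = 297.6 mm.

c ≈ 297.6 mm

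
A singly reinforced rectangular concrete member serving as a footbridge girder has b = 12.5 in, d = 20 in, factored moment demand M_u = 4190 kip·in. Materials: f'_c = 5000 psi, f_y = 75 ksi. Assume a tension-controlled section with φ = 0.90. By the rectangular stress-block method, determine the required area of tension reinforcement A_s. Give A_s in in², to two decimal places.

A_s ≈ 3.55 in²

M_n = M_u/φ = 4190/0.90 = 4655.56 kip·in.
From M_n = 0.85 f'_c a b (d − a/2):
a = d − √(d² − 2M_n/(0.85 f'_c b)) = 20 − √(20² − 2 × 4655.56/(0.85 × 5 × 12.5)) = 5.009 in.
A_s = 0.85 f'_c a b / f_y = 0.85 × 5 × 5.009 × 12.5 / 75 = 3.548 in².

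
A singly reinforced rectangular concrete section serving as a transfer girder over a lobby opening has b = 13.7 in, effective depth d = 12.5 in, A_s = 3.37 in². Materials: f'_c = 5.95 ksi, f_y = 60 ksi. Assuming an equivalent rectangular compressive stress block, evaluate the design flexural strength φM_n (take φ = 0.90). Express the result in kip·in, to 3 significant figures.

T = A_s f_y = 3.37 × 60 = 202.2 kips.
a = T/(0.85 f'_c b) = 202.2/(0.85 × 5.95 × 13.7) = 2.918 in.
M_n = T(d − a/2) = 202.2 × (12.5 − 1.459) = 2232.5 kip·in.
φM_n = 0.90 × 2232.5 = 2009.3 kip·in.

φM_n ≈ 2010 kip·in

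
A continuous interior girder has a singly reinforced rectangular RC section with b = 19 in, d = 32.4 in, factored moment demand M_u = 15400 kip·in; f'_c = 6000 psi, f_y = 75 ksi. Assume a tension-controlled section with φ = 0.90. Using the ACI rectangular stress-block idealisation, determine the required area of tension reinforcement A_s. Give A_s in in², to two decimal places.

M_n = M_u/φ = 15400/0.90 = 17111.1 kip·in.
From M_n = 0.85 f'_c a b (d − a/2):
a = d − √(d² − 2M_n/(0.85 f'_c b)) = 32.4 − √(32.4² − 2 × 17111.1/(0.85 × 6 × 19)) = 6.007 in.
A_s = 0.85 f'_c a b / f_y = 0.85 × 6 × 6.007 × 19 / 75 = 7.761 in².

A_s ≈ 7.76 in²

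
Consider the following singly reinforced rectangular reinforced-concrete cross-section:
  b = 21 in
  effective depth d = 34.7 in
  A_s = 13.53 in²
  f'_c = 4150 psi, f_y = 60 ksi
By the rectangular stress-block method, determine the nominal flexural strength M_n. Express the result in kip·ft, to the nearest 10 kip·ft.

M_n ≈ 1980 kip·ft

T = A_s f_y = 13.53 × 60 = 811.8 kips.
a = T/(0.85 f'_c b) = 811.8/(0.85 × 4.15 × 21) = 10.959 in.
M_n = T(d − a/2) = 811.8 × (34.7 − 5.4795) = 23721.2 kip·in = 23721.2/12 = 1976.77 kip·ft.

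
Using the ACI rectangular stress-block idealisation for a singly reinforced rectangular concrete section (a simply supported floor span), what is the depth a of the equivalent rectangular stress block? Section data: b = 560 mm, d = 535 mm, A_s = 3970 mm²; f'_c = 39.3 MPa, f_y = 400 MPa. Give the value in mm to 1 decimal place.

T = A_s f_y = 3970 × 400 = 1588000 N = 1588 kN.
Setting C = 0.85 f'_c a b equal to T: a = 1588000/(0.85 × 39.3 × 560) = 84.9 mm.

a ≈ 84.9 mm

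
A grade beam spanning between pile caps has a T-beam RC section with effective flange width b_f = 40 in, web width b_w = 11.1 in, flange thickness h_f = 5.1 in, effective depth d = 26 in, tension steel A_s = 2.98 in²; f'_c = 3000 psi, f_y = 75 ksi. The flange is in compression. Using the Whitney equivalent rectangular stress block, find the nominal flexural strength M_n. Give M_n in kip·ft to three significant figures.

Tension: T = A_s f_y = 2.98 × 75 = 223.5 kips.
Try a within the flange: a = T/(0.85 f'_c b_f) = 223.5/(0.85 × 3 × 40) = 2.191 in.
Since a = 2.191 ≤ h_f = 5.1 in, the stress block lies entirely in the flange; analyse as a rectangular beam of width b_f.
M_n = T(d − a/2) = 223.5 × (26 − 1.0955) = 5566.2 kip·in.
M_n = 5566.2/12 = 463.85 kip·ft.

M_n ≈ 464 kip·ft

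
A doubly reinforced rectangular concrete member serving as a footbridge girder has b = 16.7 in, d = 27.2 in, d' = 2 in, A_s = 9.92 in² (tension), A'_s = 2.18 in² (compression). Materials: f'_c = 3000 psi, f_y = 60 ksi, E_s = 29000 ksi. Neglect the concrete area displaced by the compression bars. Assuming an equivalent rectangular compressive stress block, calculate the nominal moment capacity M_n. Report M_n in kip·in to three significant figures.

M_n ≈ 13400 kip·in

Assume both steels yield.
a = (A_s − A'_s) f_y/(0.85 f'_c b) = (9.92 − 2.18) × 60/(0.85 × 3 × 16.7) = 10.905 in.
c = a/β₁ = 10.905/0.85 = 12.829 in; ε'_s = 0.003(c − d')/c = 0.0025 ≥ ε_y = 0.0021, so the compression steel yields.
M_n = (A_s − A'_s) f_y (d − a/2) + A'_s f_y (d − d') = 464.4 × (27.2 − 5.4525) + 130.8 × (27.2 − 2) = 10099.5 + 3296.2 = 13395.7 kip·in.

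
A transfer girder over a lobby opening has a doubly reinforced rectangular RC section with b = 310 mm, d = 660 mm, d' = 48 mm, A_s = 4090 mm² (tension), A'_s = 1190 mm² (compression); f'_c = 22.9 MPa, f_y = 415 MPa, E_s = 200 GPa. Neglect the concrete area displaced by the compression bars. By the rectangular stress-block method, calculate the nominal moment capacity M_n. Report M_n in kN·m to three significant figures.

Assume both tension and compression steel yield.
Net tension couple steel: A_s − A'_s = 2900 mm².
a = (A_s − A'_s) f_y / (0.85 f'_c b) = 1203500/(0.85 × 22.9 × 310) = 199.45 mm.
c = a/β₁ = 199.45/0.85 = 234.65 mm; ε'_s = 0.003(c − d')/c = 0.0024 ≥ f_y/E_s = 0.0021, so compression steel does yield.
M_n = (A_s − A'_s) f_y (d − a/2) + A'_s f_y (d − d') = [1203500 × (660 − 99.725) + 493850 × (660 − 48)] × 10⁻⁶ = 674.29 + 302.24 = 976.53 kN·m.

M_n ≈ 977 kN·m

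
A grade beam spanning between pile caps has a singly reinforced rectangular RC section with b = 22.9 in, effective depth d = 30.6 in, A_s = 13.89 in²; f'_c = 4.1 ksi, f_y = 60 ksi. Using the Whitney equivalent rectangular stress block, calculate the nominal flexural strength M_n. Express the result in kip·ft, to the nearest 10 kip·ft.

M_n ≈ 1760 kip·ft

T = A_s f_y = 13.89 × 60 = 833.4 kips.
a = T/(0.85 f'_c b) = 833.4/(0.85 × 4.1 × 22.9) = 10.443 in.
M_n = T(d − a/2) = 833.4 × (30.6 − 5.2215) = 21150.4 kip·in = 21150.4/12 = 1762.53 kip·ft.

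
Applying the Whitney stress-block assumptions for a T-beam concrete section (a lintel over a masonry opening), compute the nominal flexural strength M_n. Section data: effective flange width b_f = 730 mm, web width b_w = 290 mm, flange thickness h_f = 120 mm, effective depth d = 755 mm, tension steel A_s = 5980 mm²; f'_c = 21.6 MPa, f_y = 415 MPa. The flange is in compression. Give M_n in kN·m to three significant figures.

Tension: T = A_s f_y = 5980 × 415 = 2481700 N.
Try a within the flange: a = T/(0.85 f'_c b_f) = 2481700/(0.85 × 21.6 × 730) = 185.16 mm.
a = 185.16 > h_f = 120 mm: the block extends into the web. Split into flange-overhang and web parts.
C_f = 0.85 f'_c (b_f − b_w) h_f = 0.85 × 21.6 × (730 − 290) × 120 = 969408 N.
Remaining web compression depth: a_w = (T − C_f)/(0.85 f'_c b_w) = (2481700 − 969408)/(0.85 × 21.6 × 290) = 284.03 mm.
M_n = C_f(d − h_f/2) + (T − C_f)(d − a_w/2) = 969408 × (755 − 60) + 1512292 × (755 − 142.015) = 673.74 + 927.01 = 1600.75 × 10⁶ N·mm.
M_n = 1600.75 kN·m.

M_n ≈ 1600 kN·m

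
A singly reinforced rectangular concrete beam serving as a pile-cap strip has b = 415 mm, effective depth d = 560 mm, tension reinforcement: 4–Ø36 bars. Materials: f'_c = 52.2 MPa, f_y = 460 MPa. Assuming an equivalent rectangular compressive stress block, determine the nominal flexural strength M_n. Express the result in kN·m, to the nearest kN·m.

M_n ≈ 954 kN·m

A_s = 4 × 1018 = 4072 mm².
T = A_s f_y = 4072 × 460 = 1873120 N = 1873.12 kN.
From C = T: a = T/(0.85 f'_c b) = 1873120/(0.85 × 52.2 × 415) = 101.73 mm.
M_n = T(d − a/2) = 1873.12 kN × (560 − 50.865) mm = 953.67 kN·m.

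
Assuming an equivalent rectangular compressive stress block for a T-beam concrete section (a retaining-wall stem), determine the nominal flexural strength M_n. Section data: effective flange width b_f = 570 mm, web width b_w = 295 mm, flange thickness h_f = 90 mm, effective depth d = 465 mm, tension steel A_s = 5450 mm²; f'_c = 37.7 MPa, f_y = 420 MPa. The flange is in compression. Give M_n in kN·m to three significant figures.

Tension: T = A_s f_y = 5450 × 420 = 2289000 N.
Try a within the flange: a = T/(0.85 f'_c b_f) = 2289000/(0.85 × 37.7 × 570) = 125.32 mm.
a = 125.32 > h_f = 90 mm: the block extends into the web. Split into flange-overhang and web parts.
C_f = 0.85 f'_c (b_f − b_w) h_f = 0.85 × 37.7 × (570 − 295) × 90 = 793114 N.
Remaining web compression depth: a_w = (T − C_f)/(0.85 f'_c b_w) = (2289000 − 793114)/(0.85 × 37.7 × 295) = 158.24 mm.
M_n = C_f(d − h_f/2) + (T − C_f)(d − a_w/2) = 793114 × (465 − 45) + 1495886 × (465 − 79.12) = 333.11 + 577.23 = 910.34 × 10⁶ N·mm.
M_n = 910.34 kN·m.

M_n ≈ 910 kN·m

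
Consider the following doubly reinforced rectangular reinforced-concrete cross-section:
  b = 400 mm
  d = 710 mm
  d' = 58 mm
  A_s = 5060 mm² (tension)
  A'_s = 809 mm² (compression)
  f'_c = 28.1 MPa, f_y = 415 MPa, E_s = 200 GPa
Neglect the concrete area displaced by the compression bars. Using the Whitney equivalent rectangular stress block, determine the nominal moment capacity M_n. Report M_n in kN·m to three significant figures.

M_n ≈ 1310 kN·m

Assume both tension and compression steel yield.
Net tension couple steel: A_s − A'_s = 4251 mm².
a = (A_s − A'_s) f_y / (0.85 f'_c b) = 1764165/(0.85 × 28.1 × 400) = 184.65 mm.
c = a/β₁ = 184.65/0.849 = 217.49 mm; ε'_s = 0.003(c − d')/c = 0.0022 ≥ f_y/E_s = 0.0021, so compression steel does yield.
M_n = (A_s − A'_s) f_y (d − a/2) + A'_s f_y (d − d') = [1764165 × (710 − 92.325) + 335735 × (710 − 58)] × 10⁻⁶ = 1089.68 + 218.90 = 1308.58 kN·m.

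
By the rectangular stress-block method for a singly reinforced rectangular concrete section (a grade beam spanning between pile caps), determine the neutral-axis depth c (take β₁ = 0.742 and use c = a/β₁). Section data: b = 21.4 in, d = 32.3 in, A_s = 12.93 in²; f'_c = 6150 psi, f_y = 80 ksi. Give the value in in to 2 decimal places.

T = A_s f_y = 12.93 × 80 = 1034.4 kips.
a = T/(0.85 f'_c b) = 1034.4/(0.85 × 6.15 × 21.4) = 9.2466 in.
With β₁ = 0.742, c = a/β₁ = 9.2466/0.742 = 12.46 in.

c ≈ 12.46 in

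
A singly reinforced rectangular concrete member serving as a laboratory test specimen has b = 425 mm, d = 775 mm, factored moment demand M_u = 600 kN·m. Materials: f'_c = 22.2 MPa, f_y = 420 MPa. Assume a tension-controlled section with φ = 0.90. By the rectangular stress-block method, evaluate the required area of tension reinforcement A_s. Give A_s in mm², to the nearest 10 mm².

M_n = M_u/φ = 600/0.90 = 666.667 kN·m.
With M_n = 0.85 f'_c a b (d − a/2), solve the quadratic for a:
a = d − √(d² − 2M_n/(0.85 f'_c b)) = 775 − √(775² − 2 × 666.667×10⁶/(0.85 × 22.2 × 425)) = 115.93 mm.
A_s = 0.85 f'_c a b / f_y = 0.85 × 22.2 × 115.93 × 425 / 420 = 2213.6 mm².

A_s ≈ 2210 mm²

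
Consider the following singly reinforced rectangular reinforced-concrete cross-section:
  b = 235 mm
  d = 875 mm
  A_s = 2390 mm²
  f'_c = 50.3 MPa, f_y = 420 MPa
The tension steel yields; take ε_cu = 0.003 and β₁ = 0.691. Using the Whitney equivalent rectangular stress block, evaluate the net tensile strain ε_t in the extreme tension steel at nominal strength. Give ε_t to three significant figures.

ε_t ≈ 0.0152

a = A_s f_y/(0.85 f'_c b) = 99.91 mm.
β₁ = 0.691, so c = a/β₁ = 99.91/0.691 = 144.59 mm.
From the linear strain diagram with ε_cu = 0.003: ε_t = 0.003 (d − c)/c = 0.003 × (875 − 144.59)/144.59 = 0.0152.
Since ε_t ≥ 0.005, the section is tension-controlled.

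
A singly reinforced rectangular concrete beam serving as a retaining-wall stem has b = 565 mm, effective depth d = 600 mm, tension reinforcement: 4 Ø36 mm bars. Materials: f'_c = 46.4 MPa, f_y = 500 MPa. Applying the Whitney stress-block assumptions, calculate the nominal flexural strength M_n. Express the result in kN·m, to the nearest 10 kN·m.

M_n ≈ 1130 kN·m

A_s = 4 × 1018 = 4072 mm².
T = A_s f_y = 4072 × 500 = 2036000 N = 2036 kN.
From C = T: a = T/(0.85 f'_c b) = 2036000/(0.85 × 46.4 × 565) = 91.37 mm.
M_n = T(d − a/2) = 2036 kN × (600 − 45.685) mm = 1128.59 kN·m.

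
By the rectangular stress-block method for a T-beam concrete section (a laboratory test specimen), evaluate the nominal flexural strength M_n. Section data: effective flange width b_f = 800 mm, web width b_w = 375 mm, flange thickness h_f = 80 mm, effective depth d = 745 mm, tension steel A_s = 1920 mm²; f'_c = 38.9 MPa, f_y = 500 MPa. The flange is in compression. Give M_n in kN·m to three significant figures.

M_n ≈ 698 kN·m

Tension: T = A_s f_y = 1920 × 500 = 960000 N.
Try a within the flange: a = T/(0.85 f'_c b_f) = 960000/(0.85 × 38.9 × 800) = 36.29 mm.
Since a = 36.29 ≤ h_f = 80 mm, the stress block lies entirely in the flange; analyse as a rectangular beam of width b_f.
M_n = T(d − a/2) = 960000 × (745 − 18.145) = 697.78 × 10⁶ N·mm.
M_n = 697.78 kN·m.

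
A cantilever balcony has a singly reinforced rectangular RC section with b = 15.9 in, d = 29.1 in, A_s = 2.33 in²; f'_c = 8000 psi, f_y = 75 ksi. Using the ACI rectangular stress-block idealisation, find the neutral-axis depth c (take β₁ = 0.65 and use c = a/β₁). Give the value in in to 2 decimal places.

T = A_s f_y = 2.33 × 75 = 174.75 kips.
a = T/(0.85 f'_c b) = 174.75/(0.85 × 8 × 15.9) = 1.6163 in.
With β₁ = 0.65, c = a/β₁ = 1.6163/0.65 = 2.49 in.

c ≈ 2.49 in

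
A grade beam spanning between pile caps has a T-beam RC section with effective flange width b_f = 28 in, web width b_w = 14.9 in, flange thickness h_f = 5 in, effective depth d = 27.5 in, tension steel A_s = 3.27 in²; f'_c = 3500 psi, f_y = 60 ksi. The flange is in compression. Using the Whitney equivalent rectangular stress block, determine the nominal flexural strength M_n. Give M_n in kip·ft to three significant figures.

Tension: T = A_s f_y = 3.27 × 60 = 196.2 kips.
Try a within the flange: a = T/(0.85 f'_c b_f) = 196.2/(0.85 × 3.5 × 28) = 2.355 in.
Since a = 2.355 ≤ h_f = 5 in, the stress block lies entirely in the flange; analyse as a rectangular beam of width b_f.
M_n = T(d − a/2) = 196.2 × (27.5 − 1.1775) = 5164.5 kip·in.
M_n = 5164.5/12 = 430.38 kip·ft.

M_n ≈ 430 kip·ft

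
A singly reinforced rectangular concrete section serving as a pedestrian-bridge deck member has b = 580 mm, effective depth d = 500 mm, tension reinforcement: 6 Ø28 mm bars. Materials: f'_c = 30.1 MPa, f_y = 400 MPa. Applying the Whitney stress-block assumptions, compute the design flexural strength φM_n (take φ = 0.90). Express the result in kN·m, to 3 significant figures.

A_s = 6 × 616 = 3696 mm².
T = A_s f_y = 3696 × 400 = 1478400 N = 1478.4 kN.
From C = T: a = T/(0.85 f'_c b) = 1478400/(0.85 × 30.1 × 580) = 99.63 mm.
M_n = T(d − a/2) = 1478.4 kN × (500 − 49.815) mm = 665.55 kN·m.
φM_n = 0.90 × 665.55 = 599.00 kN·m.

φM_n ≈ 599 kN·m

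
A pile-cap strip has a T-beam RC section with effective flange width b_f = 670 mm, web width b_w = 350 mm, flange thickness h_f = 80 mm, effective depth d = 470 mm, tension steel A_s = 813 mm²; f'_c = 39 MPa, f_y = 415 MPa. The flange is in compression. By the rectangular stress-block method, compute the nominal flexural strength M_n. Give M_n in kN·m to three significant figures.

M_n ≈ 156 kN·m

Tension: T = A_s f_y = 813 × 415 = 337395 N.
Try a within the flange: a = T/(0.85 f'_c b_f) = 337395/(0.85 × 39 × 670) = 15.19 mm.
Since a = 15.19 ≤ h_f = 80 mm, the stress block lies entirely in the flange; analyse as a rectangular beam of width b_f.
M_n = T(d − a/2) = 337395 × (470 − 7.595) = 156.01 × 10⁶ N·mm.
M_n = 156.01 kN·m.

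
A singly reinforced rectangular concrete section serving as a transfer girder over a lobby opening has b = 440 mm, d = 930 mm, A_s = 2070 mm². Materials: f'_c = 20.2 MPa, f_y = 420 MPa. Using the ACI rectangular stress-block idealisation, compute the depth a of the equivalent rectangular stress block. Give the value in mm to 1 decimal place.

a ≈ 115.1 mm

T = A_s f_y = 2070 × 420 = 869400 N = 869.4 kN.
Setting C = 0.85 f'_c a b equal to T: a = 869400/(0.85 × 20.2 × 440) = 115.1 mm.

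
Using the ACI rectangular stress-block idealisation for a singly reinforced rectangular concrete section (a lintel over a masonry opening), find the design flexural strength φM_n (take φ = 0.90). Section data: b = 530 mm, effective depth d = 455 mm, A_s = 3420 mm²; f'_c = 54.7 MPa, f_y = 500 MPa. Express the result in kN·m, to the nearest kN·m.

φM_n ≈ 647 kN·m

T = A_s f_y = 3420 × 500 = 1710000 N = 1710 kN.
From C = T: a = T/(0.85 f'_c b) = 1710000/(0.85 × 54.7 × 530) = 69.39 mm.
M_n = T(d − a/2) = 1710 kN × (455 − 34.695) mm = 718.72 kN·m.
φM_n = 0.90 × 718.72 = 646.85 kN·m.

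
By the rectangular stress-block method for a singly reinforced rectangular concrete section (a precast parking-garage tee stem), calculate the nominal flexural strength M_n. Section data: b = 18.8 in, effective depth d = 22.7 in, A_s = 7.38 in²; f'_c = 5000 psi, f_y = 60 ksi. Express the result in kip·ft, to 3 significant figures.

M_n ≈ 735 kip·ft

T = A_s f_y = 7.38 × 60 = 442.8 kips.
a = T/(0.85 f'_c b) = 442.8/(0.85 × 5 × 18.8) = 5.542 in.
M_n = T(d − a/2) = 442.8 × (22.7 − 2.771) = 8824.6 kip·in = 8824.6/12 = 735.38 kip·ft.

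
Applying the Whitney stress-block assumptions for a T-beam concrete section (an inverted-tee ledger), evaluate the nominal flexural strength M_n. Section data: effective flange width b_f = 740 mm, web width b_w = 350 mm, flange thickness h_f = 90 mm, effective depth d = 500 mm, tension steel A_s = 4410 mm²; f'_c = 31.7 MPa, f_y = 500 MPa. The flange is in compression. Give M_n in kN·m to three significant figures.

Tension: T = A_s f_y = 4410 × 500 = 2205000 N.
Try a within the flange: a = T/(0.85 f'_c b_f) = 2205000/(0.85 × 31.7 × 740) = 110.59 mm.
a = 110.59 > h_f = 90 mm: the block extends into the web. Split into flange-overhang and web parts.
C_f = 0.85 f'_c (b_f − b_w) h_f = 0.85 × 31.7 × (740 − 350) × 90 = 945770 N.
Remaining web compression depth: a_w = (T − C_f)/(0.85 f'_c b_w) = (2205000 − 945770)/(0.85 × 31.7 × 350) = 133.52 mm.
M_n = C_f(d − h_f/2) + (T − C_f)(d − a_w/2) = 945770 × (500 − 45) + 1259230 × (500 − 66.76) = 430.33 + 545.55 = 975.88 × 10⁶ N·mm.
M_n = 975.88 kN·m.

M_n ≈ 976 kN·m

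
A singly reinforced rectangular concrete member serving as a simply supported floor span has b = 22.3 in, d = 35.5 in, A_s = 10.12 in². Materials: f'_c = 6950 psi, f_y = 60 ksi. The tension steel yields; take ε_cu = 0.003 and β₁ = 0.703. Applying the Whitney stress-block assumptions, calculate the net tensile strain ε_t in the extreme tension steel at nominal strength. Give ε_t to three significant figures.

ε_t ≈ 0.0132

a = A_s f_y/(0.85 f'_c b) = 4.609 in.
β₁ = 0.703, so c = a/β₁ = 4.609/0.703 = 6.556 in.
From the linear strain diagram with ε_cu = 0.003: ε_t = 0.003 (d − c)/c = 0.003 × (35.5 − 6.556)/6.556 = 0.0132.
Since ε_t ≥ 0.005, the section is tension-controlled.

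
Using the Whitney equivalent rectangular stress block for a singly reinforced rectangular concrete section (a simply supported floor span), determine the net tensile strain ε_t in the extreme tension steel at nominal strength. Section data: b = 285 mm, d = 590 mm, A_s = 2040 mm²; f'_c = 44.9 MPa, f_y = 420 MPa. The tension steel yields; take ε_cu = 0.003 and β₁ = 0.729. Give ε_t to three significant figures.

a = A_s f_y/(0.85 f'_c b) = 78.77 mm.
β₁ = 0.729, so c = a/β₁ = 78.77/0.729 = 108.05 mm.
From the linear strain diagram with ε_cu = 0.003: ε_t = 0.003 (d − c)/c = 0.003 × (590 − 108.05)/108.05 = 0.0134.
Since ε_t ≥ 0.005, the section is tension-controlled.

ε_t ≈ 0.0134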